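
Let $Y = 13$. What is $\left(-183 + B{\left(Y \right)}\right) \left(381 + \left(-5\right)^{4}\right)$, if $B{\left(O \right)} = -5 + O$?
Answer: $-176050$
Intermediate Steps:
$\left(-183 + B{\left(Y \right)}\right) \left(381 + \left(-5\right)^{4}\right) = \left(-183 + \left(-5 + 13\right)\right) \left(381 + \left(-5\right)^{4}\right) = \left(-183 + 8\right) \left(381 + 625\right) = \left(-175\right) 1006 = -176050$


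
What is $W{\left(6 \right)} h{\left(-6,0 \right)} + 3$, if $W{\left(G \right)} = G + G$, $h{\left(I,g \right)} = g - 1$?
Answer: $-9$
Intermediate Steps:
$h{\left(I,g \right)} = -1 + g$ ($h{\left(I,g \right)} = g - 1 = -1 + g$)
$W{\left(G \right)} = 2 G$
$W{\left(6 \right)} h{\left(-6,0 \right)} + 3 = 2 \cdot 6 \left(-1 + 0\right) + 3 = 12 \left(-1\right) + 3 = -12 + 3 = -9$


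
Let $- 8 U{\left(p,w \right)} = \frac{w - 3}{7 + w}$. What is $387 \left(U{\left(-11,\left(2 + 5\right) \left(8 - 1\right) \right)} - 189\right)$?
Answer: $- \frac{16392933}{224} \approx -73183.0$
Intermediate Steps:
$U{\left(p,w \right)} = - \frac{-3 + w}{8 \left(7 + w\right)}$ ($U{\left(p,w \right)} = - \frac{\left(w - 3\right) \frac{1}{7 + w}}{8} = - \frac{\left(-3 + w\right) \frac{1}{7 + w}}{8} = - \frac{\frac{1}{7 + w} \left(-3 + w\right)}{8} = - \frac{-3 + w}{8 \left(7 + w\right)}$)
$387 \left(U{\left(-11,\left(2 + 5\right) \left(8 - 1\right) \right)} - 189\right) = 387 \left(\frac{3 - \left(2 + 5\right) \left(8 - 1\right)}{8 \left(7 + \left(2 + 5\right) \left(8 - 1\right)\right)} - 189\right) = 387 \left(\frac{3 - 7 \cdot 7}{8 \left(7 + 7 \cdot 7\right)} - 189\right) = 387 \left(\frac{3 - 49}{8 \left(7 + 49\right)} - 189\right) = 387 \left(\frac{3 - 49}{8 \cdot 56} - 189\right) = 387 \left(\frac{1}{8} \cdot \frac{1}{56} \left(-46\right) - 189\right) = 387 \left(- \frac{23}{224} - 189\right) = 387 \left(- \frac{42359}{224}\right) = - \frac{16392933}{224}$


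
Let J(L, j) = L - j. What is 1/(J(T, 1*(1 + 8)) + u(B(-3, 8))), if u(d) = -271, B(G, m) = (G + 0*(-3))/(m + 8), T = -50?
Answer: -1/330 ≈ -0.0030303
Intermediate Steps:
B(G, m) = G/(8 + m) (B(G, m) = (G + 0)/(8 + m) = G/(8 + m))
1/(J(T, 1*(1 + 8)) + u(B(-3, 8))) = 1/((-50 - (1 + 8)) - 271) = 1/((-50 - 9) - 271) = 1/(-59 - 271) = 1/(-330) = -1/330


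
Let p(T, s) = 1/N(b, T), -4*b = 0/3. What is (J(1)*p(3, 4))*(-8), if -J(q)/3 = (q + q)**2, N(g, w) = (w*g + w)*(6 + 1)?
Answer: 32/7 ≈ 4.5714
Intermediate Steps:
b = 0 (b = -0/3 = -1/4*0 = 0)
N(g, w) = 7*w + 7*g*w (N(g, w) = (g*w + w)*7 = (w + g*w)*7 = 7*w + 7*g*w)
J(q) = -12*q**2 (J(q) = -3*(q + q)**2 = -3*4*q**2 = -12*q**2)
p(T, s) = 1/(7*T) (p(T, s) = 1/(7*T*(1 + 0)) = 1/(7*T*1) = 1/(7*T))
(J(1)*p(3, 4))*(-8) = ((-12*1**2)*((1/7)/3))*(-8) = ((-12*1)*((1/7)*(1/3)))*(-8) = -12*1/21*(-8) = -4/7*(-8) = 32/7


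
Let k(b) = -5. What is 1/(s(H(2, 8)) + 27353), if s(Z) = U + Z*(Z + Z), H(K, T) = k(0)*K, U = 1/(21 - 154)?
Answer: 133/3664548 ≈ 3.6294e-5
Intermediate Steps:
U = -1/133 (U = 1/(-133) = -1/133 ≈ -0.0075188)
H(K, T) = -5*K
s(Z) = -1/133 + 2*Z² (s(Z) = -1/133 + Z*(Z + Z) = -1/133 + Z*(2*Z) = -1/133 + 2*Z²)
1/(s(H(2, 8)) + 27353) = 1/((-1/133 + 2*(-5*2)²) + 27353) = 1/((-1/133 + 2*(-10)²) + 27353) = 1/((-1/133 + 2*100) + 27353) = 1/((-1/133 + 200) + 27353) = 1/(26599/133 + 27353) = 1/(3664548/133) = 133/3664548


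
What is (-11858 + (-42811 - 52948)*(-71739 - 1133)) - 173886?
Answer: 6977964104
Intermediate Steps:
(-11858 + (-42811 - 52948)*(-71739 - 1133)) - 173886 = (-11858 - 95759*(-72872)) - 173886 = (-11858 + 6978149848) - 173886 = 6978137990 - 173886 = 6977964104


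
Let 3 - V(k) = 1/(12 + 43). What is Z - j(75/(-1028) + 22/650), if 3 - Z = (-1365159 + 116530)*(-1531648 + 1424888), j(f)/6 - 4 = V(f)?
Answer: -7331699764339/55 ≈ -1.3330e+11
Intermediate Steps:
V(k) = 164/55 (V(k) = 3 - 1/(12 + 43) = 3 - 1/55 = 164/55)
j(f) = 2304/55 (j(f) = 24 + 6*(164/55) = 24 + 984/55 = 2304/55)
Z = -133303632037 (Z = 3 - (-1365159 + 116530)*(-1531648 + 1424888) = 3 - (-1248629)*(-106760) = 3 - 1*133303632040 = 3 - 133303632040 = -133303632037)
Z - j(75/(-1028) + 22/650) = -133303632037 - 1*2304/55 = -133303632037 - 2304/55 = -7331699764339/55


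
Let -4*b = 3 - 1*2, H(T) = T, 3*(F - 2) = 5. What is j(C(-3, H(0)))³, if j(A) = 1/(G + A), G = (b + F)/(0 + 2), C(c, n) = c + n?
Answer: -13824/29791 ≈ -0.46403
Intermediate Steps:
F = 11/3 (F = 2 + (⅓)*5 = 2 + 5/3 = 11/3 ≈ 3.6667)
b = -¼ (b = -(3 - 1*2)/4 = -(3 - 2)/4 = -¼*1 = -¼ ≈ -0.25000)
G = 41/24 (G = (-¼ + 11/3)/(0 + 2) = (41/12)/2 = (41/12)*(½) = 41/24 ≈ 1.7083)
j(A) = 1/(41/24 + A)
j(C(-3, H(0)))³ = (24/(41 + 24*(-3 + 0)))³ = (24/(41 + 24*(-3)))³ = (24/(41 - 72))³ = (24/(-31))³ = (24*(-1/31))³ = (-24/31)³ = -13824/29791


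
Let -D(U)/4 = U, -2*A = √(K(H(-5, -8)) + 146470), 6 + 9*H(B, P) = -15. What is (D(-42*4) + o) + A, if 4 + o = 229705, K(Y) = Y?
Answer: 230373 - √1318209/6 ≈ 2.3018e+5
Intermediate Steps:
H(B, P) = -7/3 (H(B, P) = -⅔ + (⅑)*(-15) = -⅔ - 5/3 = -7/3)
o = 229701 (o = -4 + 229705 = 229701)
A = -√1318209/6 (A = -√(-7/3 + 146470)/2 = -√1318209/6 ≈ -191.36)
D(U) = -4*U
(D(-42*4) + o) + A = (-(-168)*4 + 229701) - √1318209/6 = (-4*(-168) + 229701) - √1318209/6 = (672 + 229701) - √1318209/6 = 230373 - √1318209/6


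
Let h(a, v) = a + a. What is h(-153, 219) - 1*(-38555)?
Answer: 38249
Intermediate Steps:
h(a, v) = 2*a
h(-153, 219) - 1*(-38555) = 2*(-153) - 1*(-38555) = -306 + 38555 = 38249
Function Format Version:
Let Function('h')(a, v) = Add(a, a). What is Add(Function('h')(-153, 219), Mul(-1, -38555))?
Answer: 38249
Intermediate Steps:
Function('h')(a, v) = Mul(2, a)
Add(Function('h')(-153, 219), Mul(-1, -38555)) = Add(Mul(2, -153), Mul(-1, -38555)) = Add(-306, 38555) = 38249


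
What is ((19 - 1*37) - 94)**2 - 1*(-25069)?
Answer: 37613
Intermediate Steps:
((19 - 1*37) - 94)**2 - 1*(-25069) = ((19 - 37) - 94)**2 + 25069 = (-18 - 94)**2 + 25069 = (-112)**2 + 25069 = 12544 + 25069 = 37613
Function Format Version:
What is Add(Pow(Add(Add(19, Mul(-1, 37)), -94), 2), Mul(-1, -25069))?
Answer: 37613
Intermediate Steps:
Add(Pow(Add(Add(19, Mul(-1, 37)), -94), 2), Mul(-1, -25069)) = Add(Pow(Add(Add(19, -37), -94), 2), 25069) = Add(Pow(Add(-18, -94), 2), 25069) = Add(Pow(-112, 2), 25069) = Add(12544, 25069) = 37613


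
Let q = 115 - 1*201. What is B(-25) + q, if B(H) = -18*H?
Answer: 364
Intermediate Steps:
q = -86 (q = 115 - 201 = -86)
B(-25) + q = -18*(-25) - 86 = 450 - 86 = 364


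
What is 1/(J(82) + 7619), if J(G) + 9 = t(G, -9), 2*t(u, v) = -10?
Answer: 1/7605 ≈ 0.00013149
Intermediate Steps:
t(u, v) = -5 (t(u, v) = (1/2)*(-10) = -5)
J(G) = -14 (J(G) = -9 - 5 = -14)
1/(J(82) + 7619) = 1/(-14 + 7619) = 1/7605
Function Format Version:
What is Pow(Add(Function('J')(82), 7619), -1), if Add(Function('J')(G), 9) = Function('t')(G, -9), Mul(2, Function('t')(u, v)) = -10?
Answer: Rational(1, 7605) ≈ 0.00013149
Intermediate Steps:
Function('t')(u, v) = -5 (Function('t')(u, v) = Mul(Rational(1, 2), -10) = -5)
Function('J')(G) = -14 (Function('J')(G) = Add(-9, -5) = -14)
Pow(Add(Function('J')(82), 7619), -1) = Pow(Add(-14, 7619), -1) = Pow(7605, -1) = Rational(1, 7605)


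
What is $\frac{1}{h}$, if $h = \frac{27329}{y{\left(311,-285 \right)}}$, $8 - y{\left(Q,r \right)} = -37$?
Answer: $\frac{45}{27329} \approx 0.0016466$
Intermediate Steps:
$y{\left(Q,r \right)} = 45$ ($y{\left(Q,r \right)} = 8 - -37 = 8 + 37 = 45$)
$h = \frac{27329}{45} \approx 607.31$
$\frac{1}{h} = \frac{1}{\frac{27329}{45}} = \frac{45}{27329}$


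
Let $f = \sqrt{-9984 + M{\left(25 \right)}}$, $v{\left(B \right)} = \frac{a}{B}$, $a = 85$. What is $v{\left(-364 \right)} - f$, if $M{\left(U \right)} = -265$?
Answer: $- \frac{85}{364} - i \sqrt{10249} \approx -0.23352 - 101.24 i$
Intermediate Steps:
$v{\left(B \right)} = \frac{85}{B}$
$f = i \sqrt{10249}$ ($f = \sqrt{-9984 - 265} = \sqrt{-10249} = i \sqrt{10249} \approx 101.24 i$)
$v{\left(-364 \right)} - f = \frac{85}{-364} - i \sqrt{10249} = 85 \left(- \frac{1}{364}\right) - i \sqrt{10249} = - \frac{85}{364} - i \sqrt{10249}$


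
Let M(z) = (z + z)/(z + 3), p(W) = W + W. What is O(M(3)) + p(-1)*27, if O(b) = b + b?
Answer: -52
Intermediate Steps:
p(W) = 2*W
M(z) = 2*z/(3 + z) (M(z) = (2*z)/(3 + z) = 2*z/(3 + z))
O(b) = 2*b
O(M(3)) + p(-1)*27 = 2*(2*3/(3 + 3)) + (2*(-1))*27 = 2*(2*3/6) - 2*27 = 2*(2*3*(1/6)) - 54 = 2*1 - 54 = 2 - 54 = -52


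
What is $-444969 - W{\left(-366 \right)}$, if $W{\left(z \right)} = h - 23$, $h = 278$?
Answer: $-445224$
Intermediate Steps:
$W{\left(z \right)} = 255$ ($W{\left(z \right)} = 278 - 23 = 255$)
$-444969 - W{\left(-366 \right)} = -444969 - 255 = -445224$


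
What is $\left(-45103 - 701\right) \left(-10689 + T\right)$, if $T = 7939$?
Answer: $125961000$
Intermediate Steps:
$\left(-45103 - 701\right) \left(-10689 + T\right) = \left(-45103 - 701\right) \left(-10689 + 7939\right) = \left(-45804\right) \left(-2750\right) = 125961000$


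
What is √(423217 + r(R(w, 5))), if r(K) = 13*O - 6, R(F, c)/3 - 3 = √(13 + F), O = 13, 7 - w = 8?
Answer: 2*√105845 ≈ 650.68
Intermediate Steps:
w = -1 (w = 7 - 1*8 = 7 - 8 = -1)
R(F, c) = 9 + 3*√(13 + F)
r(K) = 163 (r(K) = 13*13 - 6 = 169 - 6 = 163)
√(423217 + r(R(w, 5))) = √(423217 + 163) = √423380 = 2*√105845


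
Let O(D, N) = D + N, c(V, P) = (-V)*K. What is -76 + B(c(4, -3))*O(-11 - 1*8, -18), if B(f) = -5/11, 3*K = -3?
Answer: -651/11 ≈ -59.182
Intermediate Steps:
K = -1 (K = (⅓)*(-3) = -1)
c(V, P) = V (c(V, P) = -V*(-1) = V)
B(f) = -5/11 (B(f) = -5*1/11 = -5/11)
-76 + B(c(4, -3))*O(-11 - 1*8, -18) = -76 - 5*((-11 - 1*8) - 18)/11 = -76 - 5*((-11 - 8) - 18)/11 = -76 - 5*(-19 - 18)/11 = -76 - 5/11*(-37) = -76 + 185/11 = -651/11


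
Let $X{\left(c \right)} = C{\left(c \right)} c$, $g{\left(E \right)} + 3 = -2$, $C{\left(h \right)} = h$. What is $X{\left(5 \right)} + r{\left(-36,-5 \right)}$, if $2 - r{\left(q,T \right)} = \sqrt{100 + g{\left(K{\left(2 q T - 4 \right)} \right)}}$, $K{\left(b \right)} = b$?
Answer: $27 - \sqrt{95} \approx 17.253$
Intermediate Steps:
$g{\left(E \right)} = -5$ ($g{\left(E \right)} = -3 - 2 = -5$)
$X{\left(c \right)} = c^{2}$ ($X{\left(c \right)} = c c = c^{2}$)
$r{\left(q,T \right)} = 2 - \sqrt{95}$ ($r{\left(q,T \right)} = 2 - \sqrt{100 - 5} = 2 - \sqrt{95}$)
$X{\left(5 \right)} + r{\left(-36,-5 \right)} = 5^{2} + \left(2 - \sqrt{95}\right) = 25 + \left(2 - \sqrt{95}\right) = 27 - \sqrt{95}$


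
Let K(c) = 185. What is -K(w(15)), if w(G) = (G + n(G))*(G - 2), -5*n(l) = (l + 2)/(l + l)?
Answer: -185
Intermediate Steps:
n(l) = -(2 + l)/(10*l) (n(l) = -(l + 2)/(5*(l + l)) = -(2 + l)/(5*(2*l)) = -(2 + l)*1/(2*l)/5 = -(2 + l)/(10*l))
w(G) = (-2 + G)*(G + (-2 - G)/(10*G)) (w(G) = (G + (-2 - G)/(10*G))*(G - 2) = (G + (-2 - G)/(10*G))*(-2 + G) = (-2 + G)*(G + (-2 - G)/(10*G)))
-K(w(15)) = -1*185 = -185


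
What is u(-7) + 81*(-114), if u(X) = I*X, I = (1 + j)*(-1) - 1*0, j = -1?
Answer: -9234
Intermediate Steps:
I = 0 (I = (1 - 1)*(-1) - 1*0 = 0*(-1) + 0 = 0 + 0 = 0)
u(X) = 0 (u(X) = 0*X = 0)
u(-7) + 81*(-114) = 0 + 81*(-114) = 0 - 9234 = -9234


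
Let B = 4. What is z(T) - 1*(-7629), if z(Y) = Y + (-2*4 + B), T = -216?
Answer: 7409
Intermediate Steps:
z(Y) = -4 + Y (z(Y) = Y + (-2*4 + 4) = Y + (-8 + 4) = Y - 4 = -4 + Y)
z(T) - 1*(-7629) = (-4 - 216) - 1*(-7629) = -220 + 7629 = 7409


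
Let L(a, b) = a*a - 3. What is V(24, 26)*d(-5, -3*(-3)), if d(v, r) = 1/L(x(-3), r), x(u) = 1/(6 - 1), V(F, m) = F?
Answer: -300/37 ≈ -8.1081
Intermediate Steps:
x(u) = 1/5
L(a, b) = -3 + a**2 (L(a, b) = a**2 - 3 = -3 + a**2)
d(v, r) = -25/74 (d(v, r) = 1/(-3 + (1/5)**2) = 1/(-3 + 1/25) = 1/(-74/25) = -25/74)
V(24, 26)*d(-5, -3*(-3)) = 24*(-25/74) = -300/37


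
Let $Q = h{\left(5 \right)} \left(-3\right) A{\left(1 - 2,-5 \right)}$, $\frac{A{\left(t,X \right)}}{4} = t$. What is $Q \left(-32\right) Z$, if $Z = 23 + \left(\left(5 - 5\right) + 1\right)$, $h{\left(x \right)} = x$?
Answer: $-46080$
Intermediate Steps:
$A{\left(t,X \right)} = 4 t$
$Q = 60$ ($Q = 5 \left(-3\right) 4 \left(1 - 2\right) = - 15 \cdot 4 \left(1 - 2\right) = - 15 \cdot 4 \left(-1\right) = \left(-15\right) \left(-4\right) = 60$)
$Z = 24$ ($Z = 23 + \left(0 + 1\right) = 23 + 1 = 24$)
$Q \left(-32\right) Z = 60 \left(-32\right) 24 = \left(-1920\right) 24 = -46080$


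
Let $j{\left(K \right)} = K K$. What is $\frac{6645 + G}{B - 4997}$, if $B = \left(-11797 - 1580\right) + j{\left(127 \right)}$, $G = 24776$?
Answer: $- \frac{31421}{2245} \approx -13.996$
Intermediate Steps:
$j{\left(K \right)} = K^{2}$
$B = 2752$ ($B = \left(-11797 - 1580\right) + 127^{2} = -13377 + 16129 = 2752$)
$\frac{6645 + G}{B - 4997} = \frac{6645 + 24776}{2752 - 4997} = \frac{31421}{-2245} = 31421 \left(- \frac{1}{2245}\right) = - \frac{31421}{2245}$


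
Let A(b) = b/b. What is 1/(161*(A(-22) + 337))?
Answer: 1/54418 ≈ 1.8376e-5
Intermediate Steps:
A(b) = 1
1/(161*(A(-22) + 337)) = 1/(161*(1 + 337)) = 1/(161*338) = 1/54418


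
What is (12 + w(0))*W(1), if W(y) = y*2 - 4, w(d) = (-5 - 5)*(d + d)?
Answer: -24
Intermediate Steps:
w(d) = -20*d
W(y) = -4 + 2*y (W(y) = 2*y - 4 = -4 + 2*y)
(12 + w(0))*W(1) = (12 - 20*0)*(-4 + 2*1) = (12 + 0)*(-4 + 2) = 12*(-2) = -24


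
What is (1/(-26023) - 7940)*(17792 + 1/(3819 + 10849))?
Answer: -53922937047722397/381705364 ≈ -1.4127e+8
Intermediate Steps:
(1/(-26023) - 7940)*(17792 + 1/(3819 + 10849)) = (-1/26023 - 7940)*(17792 + 1/14668) = -206622621*(17792 + 1/14668)/26023 = -206622621/26023*260973057/14668 = -53922937047722397/381705364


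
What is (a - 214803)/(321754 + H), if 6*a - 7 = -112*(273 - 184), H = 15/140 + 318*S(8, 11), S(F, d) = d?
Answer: -18182906/27321177 ≈ -0.66552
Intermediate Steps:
H = 97947/28 (H = 15/140 + 318*11 = 15*(1/140) + 3498 = 3/28 + 3498 = 97947/28 ≈ 3498.1)
a = -9961/6 (a = 7/6 + (-112*(273 - 184))/6 = 7/6 + (-112*89)/6 = 7/6 + (⅙)*(-9968) = 7/6 - 4984/3 = -9961/6 ≈ -1660.2)
(a - 214803)/(321754 + H) = (-9961/6 - 214803)/(321754 + 97947/28) = -1298779/(6*9107059/28) = -1298779/6*28/9107059 = -18182906/27321177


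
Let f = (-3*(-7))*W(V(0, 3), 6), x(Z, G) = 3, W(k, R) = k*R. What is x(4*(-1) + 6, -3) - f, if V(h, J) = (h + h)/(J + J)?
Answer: 3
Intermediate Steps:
V(h, J) = h/J (V(h, J) = (2*h)/((2*J)) = (2*h)*(1/(2*J)) = h/J)
W(k, R) = R*k
f = 0 (f = (-3*(-7))*(6*(0/3)) = 21*(6*(0*(1/3))) = 21*(6*0) = 21*0 = 0)
x(4*(-1) + 6, -3) - f = 3 - 1*0 = 3 + 0 = 3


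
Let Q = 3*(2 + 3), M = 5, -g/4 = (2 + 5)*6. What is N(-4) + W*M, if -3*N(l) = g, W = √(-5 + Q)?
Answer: 56 + 5*√10 ≈ 71.811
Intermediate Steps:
g = -168 (g = -4*(2 + 5)*6 = -28*6 = -4*42 = -168)
Q = 15 (Q = 3*5 = 15)
W = √10 (W = √(-5 + 15) = √10 ≈ 3.1623)
N(l) = 56 (N(l) = -⅓*(-168) = 56)
N(-4) + W*M = 56 + √10*5 = 56 + 5*√10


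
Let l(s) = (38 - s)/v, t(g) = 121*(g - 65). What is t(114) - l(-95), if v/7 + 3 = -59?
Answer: 367617/62 ≈ 5929.3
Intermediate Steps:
v = -434 (v = -21 + 7*(-59) = -21 - 413 = -434)
t(g) = -7865 + 121*g (t(g) = 121*(-65 + g) = -7865 + 121*g)
l(s) = -19/217 + s/434 (l(s) = (38 - s)/(-434) = (38 - s)*(-1/434) = -19/217 + s/434)
t(114) - l(-95) = (-7865 + 121*114) - (-19/217 + (1/434)*(-95)) = (-7865 + 13794) - (-19/217 - 95/434) = 5929 - 1*(-19/62) = 5929 + 19/62 = 367617/62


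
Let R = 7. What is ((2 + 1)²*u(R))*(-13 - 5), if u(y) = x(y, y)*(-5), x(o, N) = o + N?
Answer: 11340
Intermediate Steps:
x(o, N) = N + o
u(y) = -10*y (u(y) = (y + y)*(-5) = (2*y)*(-5) = -10*y)
((2 + 1)²*u(R))*(-13 - 5) = ((2 + 1)²*(-10*7))*(-13 - 5) = (3²*(-70))*(-18) = (9*(-70))*(-18) = -630*(-18) = 11340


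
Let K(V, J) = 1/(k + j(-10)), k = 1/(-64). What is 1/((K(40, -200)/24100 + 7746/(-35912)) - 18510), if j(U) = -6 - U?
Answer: -27587149500/510644087338079 ≈ -5.4024e-5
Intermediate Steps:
k = -1/64 ≈ -0.015625
K(V, J) = 64/255 (K(V, J) = 1/(-1/64 + (-6 - 1*(-10))) = 1/(-1/64 + (-6 + 10)) = 1/(-1/64 + 4) = 1/(255/64) = 64/255)
1/((K(40, -200)/24100 + 7746/(-35912)) - 18510) = 1/(((64/255)/24100 + 7746/(-35912)) - 18510) = 1/(((64/255)*(1/24100) + 7746*(-1/35912)) - 18510) = 1/((16/1536375 - 3873/17956) - 18510) = 1/(-5950093079/27587149500 - 18510) = 1/(-510644087338079/27587149500) = -27587149500/510644087338079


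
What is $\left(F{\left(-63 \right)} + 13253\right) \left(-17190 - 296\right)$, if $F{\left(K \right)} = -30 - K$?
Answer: $-232318996$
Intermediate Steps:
$\left(F{\left(-63 \right)} + 13253\right) \left(-17190 - 296\right) = \left(\left(-30 - -63\right) + 13253\right) \left(-17190 - 296\right) = \left(\left(-30 + 63\right) + 13253\right) \left(-17190 - 296\right) = \left(33 + 13253\right) \left(-17486\right) = 13286 \left(-17486\right) = -232318996$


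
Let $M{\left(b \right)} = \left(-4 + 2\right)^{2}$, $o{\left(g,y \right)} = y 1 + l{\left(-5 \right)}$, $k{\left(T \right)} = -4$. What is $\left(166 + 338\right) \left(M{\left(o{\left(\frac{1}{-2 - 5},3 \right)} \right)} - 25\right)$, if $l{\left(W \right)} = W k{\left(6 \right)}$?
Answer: $-10584$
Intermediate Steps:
$l{\left(W \right)} = - 4 W$ ($l{\left(W \right)} = W \left(-4\right) = - 4 W$)
$o{\left(g,y \right)} = 20 + y$ ($o{\left(g,y \right)} = y 1 - -20 = y + 20 = 20 + y$)
$M{\left(b \right)} = 4$ ($M{\left(b \right)} = \left(-2\right)^{2} = 4$)
$\left(166 + 338\right) \left(M{\left(o{\left(\frac{1}{-2 - 5},3 \right)} \right)} - 25\right) = \left(166 + 338\right) \left(4 - 25\right) = 504 \left(-21\right) = -10584$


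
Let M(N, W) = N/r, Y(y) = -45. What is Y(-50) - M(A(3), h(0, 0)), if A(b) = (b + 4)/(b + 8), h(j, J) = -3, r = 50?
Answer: -24757/550 ≈ -45.013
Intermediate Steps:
A(b) = (4 + b)/(8 + b)
M(N, W) = N/50
Y(-50) - M(A(3), h(0, 0)) = -45 - (4 + 3)/(8 + 3)/50 = -45 - 7/11/50 = -45 - (1/11)*7/50 = -45 - 7/(50*11) = -45 - 1*7/550 = -45 - 7/550 = -24757/550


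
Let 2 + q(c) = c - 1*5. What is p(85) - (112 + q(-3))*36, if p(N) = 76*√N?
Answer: -3672 + 76*√85 ≈ -2971.3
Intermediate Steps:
q(c) = -7 + c (q(c) = -2 + (c - 1*5) = -2 + (c - 5) = -2 + (-5 + c) = -7 + c)
p(85) - (112 + q(-3))*36 = 76*√85 - (112 + (-7 - 3))*36 = 76*√85 - (112 - 10)*36 = 76*√85 - 102*36 = 76*√85 - 1*3672 = 76*√85 - 3672 = -3672 + 76*√85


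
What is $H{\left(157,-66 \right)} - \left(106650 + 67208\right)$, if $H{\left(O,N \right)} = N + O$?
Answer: $-173767$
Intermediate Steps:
$H{\left(157,-66 \right)} - \left(106650 + 67208\right) = \left(-66 + 157\right) - \left(106650 + 67208\right) = 91 - 173858 = -173767$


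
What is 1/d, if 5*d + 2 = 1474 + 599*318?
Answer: 5/191954 ≈ 2.6048e-5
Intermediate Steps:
d = 191954/5 (d = -⅖ + (1474 + 599*318)/5 = -⅖ + (1474 + 190482)/5 = -⅖ + (⅕)*191956 = -⅖ + 191956/5 = 191954/5 ≈ 38391.)
1/d = 1/(191954/5) = 5/191954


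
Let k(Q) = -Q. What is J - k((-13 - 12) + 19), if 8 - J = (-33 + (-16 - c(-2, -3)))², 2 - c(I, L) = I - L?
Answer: -2498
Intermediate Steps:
c(I, L) = 2 + L - I (c(I, L) = 2 - (I - L) = 2 + (L - I) = 2 + L - I)
J = -2492 (J = 8 - (-33 + (-16 - (2 - 3 - 1*(-2))))² = 8 - (-33 + (-16 - (2 - 3 + 2)))² = 8 - (-33 + (-16 - 1*1))² = 8 - (-33 + (-16 - 1))² = 8 - (-33 - 17)² = 8 - 1*(-50)² = 8 - 1*2500 = 8 - 2500 = -2492)
J - k((-13 - 12) + 19) = -2492 - (-1)*((-13 - 12) + 19) = -2492 - (-1)*(-25 + 19) = -2492 - (-1)*(-6) = -2492 - 1*6 = -2492 - 6 = -2498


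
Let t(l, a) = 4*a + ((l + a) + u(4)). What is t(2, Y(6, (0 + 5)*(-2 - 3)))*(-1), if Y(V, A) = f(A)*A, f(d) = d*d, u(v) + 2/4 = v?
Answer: 156239/2 ≈ 78120.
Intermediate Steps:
u(v) = -½ + v
f(d) = d²
Y(V, A) = A³ (Y(V, A) = A²*A = A³)
t(l, a) = 7/2 + l + 5*a (t(l, a) = 4*a + ((l + a) + (-½ + 4)) = 4*a + ((a + l) + 7/2) = 4*a + (7/2 + a + l) = 7/2 + l + 5*a)
t(2, Y(6, (0 + 5)*(-2 - 3)))*(-1) = (7/2 + 2 + 5*((0 + 5)*(-2 - 3))³)*(-1) = (7/2 + 2 + 5*(5*(-5))³)*(-1) = (7/2 + 2 + 5*(-25)³)*(-1) = (7/2 + 2 + 5*(-15625))*(-1) = (7/2 + 2 - 78125)*(-1) = -156239/2*(-1) = 156239/2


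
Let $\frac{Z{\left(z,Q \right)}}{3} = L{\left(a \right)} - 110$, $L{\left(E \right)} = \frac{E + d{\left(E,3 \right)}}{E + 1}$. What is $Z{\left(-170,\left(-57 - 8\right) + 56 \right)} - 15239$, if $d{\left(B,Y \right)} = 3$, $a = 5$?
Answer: $-15565$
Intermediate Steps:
$L{\left(E \right)} = \frac{3 + E}{1 + E}$ ($L{\left(E \right)} = \frac{E + 3}{E + 1} = \frac{3 + E}{1 + E}$)
$Z{\left(z,Q \right)} = -326$ ($Z{\left(z,Q \right)} = 3 \left(\frac{3 + 5}{1 + 5} - 110\right) = 3 \left(\frac{1}{6} \cdot 8 - 110\right) = 3 \left(\frac{4}{3} - 110\right) = 3 \left(- \frac{326}{3}\right) = -326$)
$Z{\left(-170,\left(-57 - 8\right) + 56 \right)} - 15239 = -326 - 15239 = -15565$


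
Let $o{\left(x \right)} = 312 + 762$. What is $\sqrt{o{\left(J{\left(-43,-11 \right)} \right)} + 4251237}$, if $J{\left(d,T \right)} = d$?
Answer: $3 \sqrt{472479} \approx 2062.1$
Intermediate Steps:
$o{\left(x \right)} = 1074$
$\sqrt{o{\left(J{\left(-43,-11 \right)} \right)} + 4251237} = \sqrt{1074 + 4251237} = \sqrt{4252311} = 3 \sqrt{472479}$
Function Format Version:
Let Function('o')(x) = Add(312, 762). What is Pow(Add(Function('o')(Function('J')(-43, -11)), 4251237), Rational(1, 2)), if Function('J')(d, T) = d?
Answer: Mul(3, Pow(472479, Rational(1, 2))) ≈ 2062.1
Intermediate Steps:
Function('o')(x) = 1074
Pow(Add(Function('o')(Function('J')(-43, -11)), 4251237), Rational(1, 2)) = Pow(Add(1074, 4251237), Rational(1, 2)) = Pow(4252311, Rational(1, 2)) = Mul(3, Pow(472479, Rational(1, 2)))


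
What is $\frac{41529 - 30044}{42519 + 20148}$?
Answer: $\frac{11485}{62667} \approx 0.18327$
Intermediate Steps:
$\frac{41529 - 30044}{42519 + 20148} = \frac{11485}{62667}$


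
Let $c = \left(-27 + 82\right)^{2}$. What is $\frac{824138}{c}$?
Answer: $\frac{824138}{3025} \approx 272.44$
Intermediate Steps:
$c = 3025$ ($c = 55^{2} = 3025$)
$\frac{824138}{c} = \frac{824138}{3025}$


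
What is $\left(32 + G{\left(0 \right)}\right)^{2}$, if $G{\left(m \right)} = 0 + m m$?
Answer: $1024$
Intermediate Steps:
$G{\left(m \right)} = m^{2}$ ($G{\left(m \right)} = 0 + m^{2} = m^{2}$)
$\left(32 + G{\left(0 \right)}\right)^{2} = \left(32 + 0^{2}\right)^{2} = \left(32 + 0\right)^{2} = 32^{2} = 1024$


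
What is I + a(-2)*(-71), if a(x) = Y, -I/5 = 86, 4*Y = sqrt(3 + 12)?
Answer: -430 - 71*sqrt(15)/4 ≈ -498.75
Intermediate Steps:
Y = sqrt(15)/4 (Y = sqrt(3 + 12)/4 = sqrt(15)/4 ≈ 0.96825)
I = -430 (I = -5*86 = -430)
a(x) = sqrt(15)/4
I + a(-2)*(-71) = -430 + (sqrt(15)/4)*(-71) = -430 - 71*sqrt(15)/4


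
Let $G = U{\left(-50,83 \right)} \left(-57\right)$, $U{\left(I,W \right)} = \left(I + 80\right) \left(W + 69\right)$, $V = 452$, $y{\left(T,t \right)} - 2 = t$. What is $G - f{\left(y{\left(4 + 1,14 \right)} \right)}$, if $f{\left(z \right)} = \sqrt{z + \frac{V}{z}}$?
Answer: $-259920 - \frac{\sqrt{177}}{2} \approx -2.5993 \cdot 10^{5}$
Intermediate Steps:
$y{\left(T,t \right)} = 2 + t$
$U{\left(I,W \right)} = \left(69 + W\right) \left(80 + I\right)$ ($U{\left(I,W \right)} = \left(80 + I\right) \left(69 + W\right) = \left(69 + W\right) \left(80 + I\right)$)
$f{\left(z \right)} = \sqrt{z + \frac{452}{z}}$
$G = -259920$ ($G = \left(5520 + 69 \left(-50\right) + 80 \cdot 83 - 4150\right) \left(-57\right) = \left(5520 - 3450 + 6640 - 4150\right) \left(-57\right) = 4560 \left(-57\right) = -259920$)
$G - f{\left(y{\left(4 + 1,14 \right)} \right)} = -259920 - \sqrt{\left(2 + 14\right) + \frac{452}{2 + 14}} = -259920 - \sqrt{16 + \frac{452}{16}} = -259920 - \sqrt{16 + 452 \cdot \frac{1}{16}} = -259920 - \sqrt{16 + \frac{113}{4}} = -259920 - \sqrt{\frac{177}{4}} = -259920 - \frac{\sqrt{177}}{2}$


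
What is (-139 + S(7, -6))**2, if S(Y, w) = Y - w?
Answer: 15876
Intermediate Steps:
(-139 + S(7, -6))**2 = (-139 + (7 - 1*(-6)))**2 = (-139 + (7 + 6))**2 = (-139 + 13)**2 = (-126)**2 = 15876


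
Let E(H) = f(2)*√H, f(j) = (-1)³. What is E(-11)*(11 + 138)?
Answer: -149*I*√11 ≈ -494.18*I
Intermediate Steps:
f(j) = -1
E(H) = -√H
E(-11)*(11 + 138) = (-√(-11))*(11 + 138) = -I*√11*149 = -149*I*√11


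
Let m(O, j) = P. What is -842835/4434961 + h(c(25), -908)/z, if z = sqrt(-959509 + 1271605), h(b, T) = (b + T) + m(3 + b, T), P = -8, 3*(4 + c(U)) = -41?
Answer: -842835/4434961 - 2801*sqrt(19506)/234072 ≈ -1.8613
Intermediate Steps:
c(U) = -53/3 (c(U) = -4 + (1/3)*(-41) = -4 - 41/3 = -53/3)
m(O, j) = -8
h(b, T) = -8 + T + b (h(b, T) = (b + T) - 8 = (T + b) - 8 = -8 + T + b)
z = 4*sqrt(19506) (z = sqrt(312096) = 4*sqrt(19506) ≈ 558.66)
-842835/4434961 + h(c(25), -908)/z = -842835/4434961 + (-8 - 908 - 53/3)/((4*sqrt(19506))) = -842835*1/4434961 - 2801*sqrt(19506)/234072 = -842835/4434961 - 2801*sqrt(19506)/234072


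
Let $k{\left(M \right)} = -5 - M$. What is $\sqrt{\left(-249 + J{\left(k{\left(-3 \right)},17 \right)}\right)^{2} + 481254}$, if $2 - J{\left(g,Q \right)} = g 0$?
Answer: $\sqrt{542263} \approx 736.38$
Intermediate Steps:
$J{\left(g,Q \right)} = 2$ ($J{\left(g,Q \right)} = 2 - g 0 = 2 - 0 = 2 + 0 = 2$)
$\sqrt{\left(-249 + J{\left(k{\left(-3 \right)},17 \right)}\right)^{2} + 481254} = \sqrt{\left(-249 + 2\right)^{2} + 481254} = \sqrt{\left(-247\right)^{2} + 481254} = \sqrt{61009 + 481254} = \sqrt{542263}$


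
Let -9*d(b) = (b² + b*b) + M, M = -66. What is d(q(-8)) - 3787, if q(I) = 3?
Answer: -11345/3 ≈ -3781.7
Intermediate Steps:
d(b) = 22/3 - 2*b²/9 (d(b) = -((b² + b*b) - 66)/9 = -((b² + b²) - 66)/9 = -(2*b² - 66)/9 = -(-66 + 2*b²)/9 = 22/3 - 2*b²/9)
d(q(-8)) - 3787 = (22/3 - 2/9*3²) - 3787 = (22/3 - 2/9*9) - 3787 = (22/3 - 2) - 3787 = 16/3 - 3787 = -11345/3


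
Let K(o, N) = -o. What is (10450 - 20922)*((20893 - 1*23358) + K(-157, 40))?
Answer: 24169376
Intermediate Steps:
(10450 - 20922)*((20893 - 1*23358) + K(-157, 40)) = (10450 - 20922)*((20893 - 1*23358) - 1*(-157)) = -10472*((20893 - 23358) + 157) = -10472*(-2465 + 157) = -10472*(-2308) = 24169376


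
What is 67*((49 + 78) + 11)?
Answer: 9246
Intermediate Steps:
67*((49 + 78) + 11) = 67*(127 + 11) = 67*138 = 9246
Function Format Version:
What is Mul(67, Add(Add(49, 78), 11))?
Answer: 9246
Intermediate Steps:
Mul(67, Add(Add(49, 78), 11)) = Mul(67, Add(127, 11)) = Mul(67, 138) = 9246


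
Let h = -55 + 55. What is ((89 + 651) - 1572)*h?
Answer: 0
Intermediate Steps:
h = 0
((89 + 651) - 1572)*h = ((89 + 651) - 1572)*0 = (740 - 1572)*0 = -832*0 = 0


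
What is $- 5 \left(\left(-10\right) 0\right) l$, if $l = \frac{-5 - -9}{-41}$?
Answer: $0$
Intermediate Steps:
$l = - \frac{4}{41}$ ($l = \left(-5 + 9\right) \left(- \frac{1}{41}\right) = 4 \left(- \frac{1}{41}\right) = - \frac{4}{41} \approx -0.097561$)
$- 5 \left(\left(-10\right) 0\right) l = - 5 \left(\left(-10\right) 0\right) \left(- \frac{4}{41}\right) = \left(-5\right) 0 \left(- \frac{4}{41}\right) = 0 \left(- \frac{4}{41}\right) = 0$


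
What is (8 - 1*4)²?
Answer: 16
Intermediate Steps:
(8 - 1*4)² = (8 - 4)² = 4² = 16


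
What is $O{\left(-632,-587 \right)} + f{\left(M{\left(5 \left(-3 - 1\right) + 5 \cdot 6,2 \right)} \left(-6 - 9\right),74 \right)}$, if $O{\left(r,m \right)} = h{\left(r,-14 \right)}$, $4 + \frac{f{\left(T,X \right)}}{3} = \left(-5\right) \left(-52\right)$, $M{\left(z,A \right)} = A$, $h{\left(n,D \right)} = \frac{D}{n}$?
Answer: $\frac{242695}{316} \approx 768.02$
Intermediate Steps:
$f{\left(T,X \right)} = 768$ ($f{\left(T,X \right)} = -12 + 3 \left(\left(-5\right) \left(-52\right)\right) = -12 + 3 \cdot 260 = -12 + 780 = 768$)
$O{\left(r,m \right)} = - \frac{14}{r}$
$O{\left(-632,-587 \right)} + f{\left(M{\left(5 \left(-3 - 1\right) + 5 \cdot 6,2 \right)} \left(-6 - 9\right),74 \right)} = - \frac{14}{-632} + 768 = \left(-14\right) \left(- \frac{1}{632}\right) + 768 = \frac{7}{316} + 768 = \frac{242695}{316}$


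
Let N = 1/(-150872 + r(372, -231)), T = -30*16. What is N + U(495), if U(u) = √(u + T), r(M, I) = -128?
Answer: -1/151000 + √15 ≈ 3.8730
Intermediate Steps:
T = -480
N = -1/151000 (N = 1/(-150872 - 128) = 1/(-151000) = -1/151000 ≈ -6.6225e-6)
U(u) = √(-480 + u) (U(u) = √(u - 480) = √(-480 + u))
N + U(495) = -1/151000 + √(-480 + 495) = -1/151000 + √15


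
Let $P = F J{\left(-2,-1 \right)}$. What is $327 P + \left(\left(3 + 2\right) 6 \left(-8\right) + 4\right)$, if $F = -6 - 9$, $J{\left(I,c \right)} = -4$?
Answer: $19384$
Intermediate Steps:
$F = -15$ ($F = -6 - 9 = -15$)
$P = 60$ ($P = \left(-15\right) \left(-4\right) = 60$)
$327 P + \left(\left(3 + 2\right) 6 \left(-8\right) + 4\right) = 327 \cdot 60 + \left(\left(3 + 2\right) 6 \left(-8\right) + 4\right) = 19620 + \left(5 \cdot 6 \left(-8\right) + 4\right) = 19620 + \left(30 \left(-8\right) + 4\right) = 19620 + \left(-240 + 4\right) = 19620 - 236 = 19384$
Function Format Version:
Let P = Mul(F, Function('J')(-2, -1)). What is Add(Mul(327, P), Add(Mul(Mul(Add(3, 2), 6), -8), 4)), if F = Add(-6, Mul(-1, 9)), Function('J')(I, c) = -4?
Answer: 19384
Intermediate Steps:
F = -15 (F = Add(-6, -9) = -15)
P = 60 (P = Mul(-15, -4) = 60)
Add(Mul(327, P), Add(Mul(Mul(Add(3, 2), 6), -8), 4)) = Add(Mul(327, 60), Add(Mul(Mul(Add(3, 2), 6), -8), 4)) = Add(19620, Add(Mul(Mul(5, 6), -8), 4)) = Add(19620, Add(Mul(30, -8), 4)) = Add(19620, Add(-240, 4)) = Add(19620, -236) = 19384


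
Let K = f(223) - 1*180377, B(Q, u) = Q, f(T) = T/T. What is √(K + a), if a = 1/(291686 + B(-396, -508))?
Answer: I*√15304879086610310/291290 ≈ 424.71*I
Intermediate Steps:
f(T) = 1
K = -180376 (K = 1 - 1*180377 = 1 - 180377 = -180376)
a = 1/291290 (a = 1/(291686 - 396) = 1/291290 ≈ 3.4330e-6)
√(K + a) = √(-180376 + 1/291290) = √(-52541725039/291290) = I*√15304879086610310/291290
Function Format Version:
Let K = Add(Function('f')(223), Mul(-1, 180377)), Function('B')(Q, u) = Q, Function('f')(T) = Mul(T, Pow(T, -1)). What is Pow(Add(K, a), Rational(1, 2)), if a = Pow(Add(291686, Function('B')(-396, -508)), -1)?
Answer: Mul(Rational(1, 291290), I, Pow(15304879086610310, Rational(1, 2))) ≈ Mul(424.71, I)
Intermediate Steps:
Function('f')(T) = 1
K = -180376 (K = Add(1, Mul(-1, 180377)) = Add(1, -180377) = -180376)
a = Rational(1, 291290) (a = Pow(Add(291686, -396), -1) = Pow(291290, -1) = Rational(1, 291290) ≈ 3.4330e-6)
Pow(Add(K, a), Rational(1, 2)) = Pow(Add(-180376, Rational(1, 291290)), Rational(1, 2)) = Pow(Rational(-52541725039, 291290), Rational(1, 2)) = Mul(Rational(1, 291290), I, Pow(15304879086610310, Rational(1, 2)))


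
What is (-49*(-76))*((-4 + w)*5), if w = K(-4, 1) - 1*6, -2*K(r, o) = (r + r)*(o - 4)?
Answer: -409640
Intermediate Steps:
K(r, o) = -r*(-4 + o) (K(r, o) = -(r + r)*(o - 4)/2 = -2*r*(-4 + o)/2 = -r*(-4 + o))
w = -18 (w = -4*(4 - 1*1) - 1*6 = -4*(4 - 1) - 6 = -4*3 - 6 = -12 - 6 = -18)
(-49*(-76))*((-4 + w)*5) = (-49*(-76))*((-4 - 18)*5) = 3724*(-22*5) = 3724*(-110) = -409640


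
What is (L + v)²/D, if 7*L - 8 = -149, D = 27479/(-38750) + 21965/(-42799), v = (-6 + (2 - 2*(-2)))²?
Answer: -10990622703750/33111218693 ≈ -331.93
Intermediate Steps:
v = 0 (v = (-6 + (2 + 4))² = (-6 + 6)² = 0² = 0)
D = -2027217471/1658461250 (D = 27479*(-1/38750) + 21965*(-1/42799) = -27479/38750 - 21965/42799 = -2027217471/1658461250 ≈ -1.2223)
L = -141/7 (L = 8/7 + (⅐)*(-149) = 8/7 - 149/7 = -141/7 ≈ -20.143)
(L + v)²/D = (-141/7 + 0)²/(-2027217471/1658461250) = (-141/7)²*(-1658461250/2027217471) = (19881/49)*(-1658461250/2027217471) = -10990622703750/33111218693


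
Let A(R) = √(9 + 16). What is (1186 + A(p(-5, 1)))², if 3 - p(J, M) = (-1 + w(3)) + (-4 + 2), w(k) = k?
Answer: 1418481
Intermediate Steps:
p(J, M) = 3 (p(J, M) = 3 - ((-1 + 3) + (-4 + 2)) = 3 - (2 - 2) = 3 - 1*0 = 3 + 0 = 3)
A(R) = 5 (A(R) = √25 = 5)
(1186 + A(p(-5, 1)))² = (1186 + 5)² = 1191² = 1418481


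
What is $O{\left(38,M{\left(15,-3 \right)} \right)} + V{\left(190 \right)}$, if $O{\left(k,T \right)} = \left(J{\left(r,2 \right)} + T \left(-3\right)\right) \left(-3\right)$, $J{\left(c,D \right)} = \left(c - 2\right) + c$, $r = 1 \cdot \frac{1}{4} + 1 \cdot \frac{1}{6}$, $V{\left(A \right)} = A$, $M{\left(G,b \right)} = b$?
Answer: $\frac{333}{2} \approx 166.5$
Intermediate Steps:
$r = \frac{5}{12}$ ($r = 1 \cdot \frac{1}{4} + 1 \cdot \frac{1}{6} = \frac{1}{4} + \frac{1}{6} = \frac{5}{12} \approx 0.41667$)
$J{\left(c,D \right)} = -2 + 2 c$ ($J{\left(c,D \right)} = \left(-2 + c\right) + c = -2 + 2 c$)
$O{\left(k,T \right)} = \frac{7}{2} + 9 T$ ($O{\left(k,T \right)} = \left(\left(-2 + 2 \cdot \frac{5}{12}\right) + T \left(-3\right)\right) \left(-3\right) = \left(\left(-2 + \frac{5}{6}\right) - 3 T\right) \left(-3\right) = \left(- \frac{7}{6} - 3 T\right) \left(-3\right) = \frac{7}{2} + 9 T$)
$O{\left(38,M{\left(15,-3 \right)} \right)} + V{\left(190 \right)} = \left(\frac{7}{2} + 9 \left(-3\right)\right) + 190 = \left(\frac{7}{2} - 27\right) + 190 = - \frac{47}{2} + 190 = \frac{333}{2}$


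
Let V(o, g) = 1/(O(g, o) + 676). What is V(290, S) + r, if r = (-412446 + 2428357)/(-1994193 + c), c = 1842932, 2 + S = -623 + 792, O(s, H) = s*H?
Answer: -98993174305/7427822666 ≈ -13.327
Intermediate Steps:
O(s, H) = H*s
S = 167 (S = -2 + (-623 + 792) = -2 + 169 = 167)
V(o, g) = 1/(676 + g*o) (V(o, g) = 1/(o*g + 676) = 1/(g*o + 676) = 1/(676 + g*o))
r = -2015911/151261 (r = (-412446 + 2428357)/(-1994193 + 1842932) = 2015911/(-151261) = 2015911*(-1/151261) = -2015911/151261 ≈ -13.327)
V(290, S) + r = 1/(676 + 167*290) - 2015911/151261 = 1/(676 + 48430) - 2015911/151261 = 1/49106 - 2015911/151261 = -98993174305/7427822666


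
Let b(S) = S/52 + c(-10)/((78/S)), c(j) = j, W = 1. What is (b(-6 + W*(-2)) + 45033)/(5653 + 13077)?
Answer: 1756321/730470 ≈ 2.4044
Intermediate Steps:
b(S) = -17*S/156 (b(S) = S/52 - 10*S/78 = S*(1/52) - 5*S/39 = S/52 - 5*S/39 = -17*S/156)
(b(-6 + W*(-2)) + 45033)/(5653 + 13077) = (-17*(-6 + 1*(-2))/156 + 45033)/(5653 + 13077) = (-17*(-6 - 2)/156 + 45033)/18730 = (-17/156*(-8) + 45033)*(1/18730) = (34/39 + 45033)*(1/18730) = (1756321/39)*(1/18730) = 1756321/730470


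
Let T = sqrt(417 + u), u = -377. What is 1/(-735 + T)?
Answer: -147/108037 - 2*sqrt(10)/540185 ≈ -0.0013724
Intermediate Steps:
T = 2*sqrt(10) (T = sqrt(417 - 377) = sqrt(40) = 2*sqrt(10) ≈ 6.3246)
1/(-735 + T) = 1/(-735 + 2*sqrt(10))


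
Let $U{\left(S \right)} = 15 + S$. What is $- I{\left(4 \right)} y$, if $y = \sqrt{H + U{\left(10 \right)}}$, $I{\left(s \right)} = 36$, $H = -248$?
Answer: $- 36 i \sqrt{223} \approx - 537.59 i$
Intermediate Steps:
$y = i \sqrt{223}$ ($y = \sqrt{-248 + \left(15 + 10\right)} = \sqrt{-248 + 25} = \sqrt{-223} = i \sqrt{223} \approx 14.933 i$)
$- I{\left(4 \right)} y = \left(-1\right) 36 i \sqrt{223} = - 36 i \sqrt{223}$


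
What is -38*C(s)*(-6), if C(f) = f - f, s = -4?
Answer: 0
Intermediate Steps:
C(f) = 0
-38*C(s)*(-6) = -38*0*(-6) = 0*(-6) = 0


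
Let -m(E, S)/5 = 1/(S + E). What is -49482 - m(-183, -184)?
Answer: -18159899/367 ≈ -49482.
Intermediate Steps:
m(E, S) = -5/(E + S) (m(E, S) = -5/(S + E) = -5/(E + S))
-49482 - m(-183, -184) = -49482 - (-5)/(-183 - 184) = -49482 - (-5)/(-367) = -49482 - (-5)*(-1)/367 = -49482 - 1*5/367 = -49482 - 5/367 = -18159899/367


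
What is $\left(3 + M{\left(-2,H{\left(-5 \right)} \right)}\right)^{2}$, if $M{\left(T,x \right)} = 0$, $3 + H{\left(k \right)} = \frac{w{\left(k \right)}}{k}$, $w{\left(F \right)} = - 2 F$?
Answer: $9$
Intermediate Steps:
$H{\left(k \right)} = -5$ ($H{\left(k \right)} = -3 + \frac{\left(-2\right) k}{k} = -3 - 2 = -5$)
$\left(3 + M{\left(-2,H{\left(-5 \right)} \right)}\right)^{2} = \left(3 + 0\right)^{2} = 3^{2} = 9$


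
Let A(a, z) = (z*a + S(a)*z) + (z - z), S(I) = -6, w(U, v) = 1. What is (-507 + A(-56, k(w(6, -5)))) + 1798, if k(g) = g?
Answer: 1229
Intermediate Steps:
A(a, z) = -6*z + a*z (A(a, z) = (z*a - 6*z) + (z - z) = (a*z - 6*z) + 0 = (-6*z + a*z) + 0 = -6*z + a*z)
(-507 + A(-56, k(w(6, -5)))) + 1798 = (-507 + 1*(-6 - 56)) + 1798 = (-507 + 1*(-62)) + 1798 = (-507 - 62) + 1798 = -569 + 1798 = 1229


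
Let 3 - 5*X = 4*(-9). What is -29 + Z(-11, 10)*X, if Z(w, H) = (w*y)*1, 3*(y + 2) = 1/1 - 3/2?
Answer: 1569/10 ≈ 156.90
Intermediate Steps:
X = 39/5 (X = ⅗ - 4*(-9)/5 = ⅗ - ⅕*(-36) = ⅗ + 36/5 = 39/5 ≈ 7.8000)
y = -13/6 (y = -2 + (1/1 - 3/2)/3 = -2 + (1*1 - 3*½)/3 = -2 + (1 - 3/2)/3 = -2 + (⅓)*(-½) = -2 - ⅙ = -13/6 ≈ -2.1667)
Z(w, H) = -13*w/6 (Z(w, H) = (w*(-13/6))*1 = -13*w/6*1 = -13*w/6)
-29 + Z(-11, 10)*X = -29 - 13/6*(-11)*(39/5) = -29 + (143/6)*(39/5) = -29 + 1859/10 = 1569/10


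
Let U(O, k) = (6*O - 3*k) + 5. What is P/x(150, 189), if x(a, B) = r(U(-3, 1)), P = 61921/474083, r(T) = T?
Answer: -61921/7585328 ≈ -0.0081633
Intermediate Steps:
U(O, k) = 5 - 3*k + 6*O (U(O, k) = (-3*k + 6*O) + 5 = 5 - 3*k + 6*O)
P = 61921/474083 (P = 61921*(1/474083) = 61921/474083 ≈ 0.13061)
x(a, B) = -16 (x(a, B) = 5 - 3*1 + 6*(-3) = 5 - 3 - 18 = -16)
P/x(150, 189) = (61921/474083)/(-16) = (61921/474083)*(-1/16) = -61921/7585328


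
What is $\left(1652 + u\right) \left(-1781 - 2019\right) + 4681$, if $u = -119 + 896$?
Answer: $-9225519$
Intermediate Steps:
$u = 777$
$\left(1652 + u\right) \left(-1781 - 2019\right) + 4681 = \left(1652 + 777\right) \left(-1781 - 2019\right) + 4681 = 2429 \left(-3800\right) + 4681 = -9230200 + 4681 = -9225519$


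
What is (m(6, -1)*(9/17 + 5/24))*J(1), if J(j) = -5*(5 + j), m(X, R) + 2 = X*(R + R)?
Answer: 10535/34 ≈ 309.85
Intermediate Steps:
m(X, R) = -2 + 2*R*X (m(X, R) = -2 + X*(R + R) = -2 + X*(2*R) = -2 + 2*R*X)
J(j) = -25 - 5*j
(m(6, -1)*(9/17 + 5/24))*J(1) = ((-2 + 2*(-1)*6)*(9/17 + 5/24))*(-25 - 5*1) = ((-2 - 12)*(9*(1/17) + 5*(1/24)))*(-25 - 5) = -14*(9/17 + 5/24)*(-30) = -14*301/408*(-30) = -2107/204*(-30) = 10535/34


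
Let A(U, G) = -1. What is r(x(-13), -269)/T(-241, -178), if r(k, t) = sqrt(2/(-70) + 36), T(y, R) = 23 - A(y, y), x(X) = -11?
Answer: sqrt(44065)/840 ≈ 0.24990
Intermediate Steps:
T(y, R) = 24 (T(y, R) = 23 - 1*(-1) = 23 + 1 = 24)
r(k, t) = sqrt(44065)/35 (r(k, t) = sqrt(2*(-1/70) + 36) = sqrt(-1/35 + 36) = sqrt(1259/35) = sqrt(44065)/35)
r(x(-13), -269)/T(-241, -178) = (sqrt(44065)/35)/24 = (sqrt(44065)/35)*(1/24) = sqrt(44065)/840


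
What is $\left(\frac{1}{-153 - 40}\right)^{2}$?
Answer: $\frac{1}{37249} \approx 2.6846 \cdot 10^{-5}$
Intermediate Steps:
$\left(\frac{1}{-153 - 40}\right)^{2} = \left(\frac{1}{-193}\right)^{2} = \left(- \frac{1}{193}\right)^{2} = \frac{1}{37249}$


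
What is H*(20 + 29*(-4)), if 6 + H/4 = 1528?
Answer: -584448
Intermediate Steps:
H = 6088 (H = -24 + 4*1528 = -24 + 6112 = 6088)
H*(20 + 29*(-4)) = 6088*(20 + 29*(-4)) = 6088*(20 - 116) = 6088*(-96) = -584448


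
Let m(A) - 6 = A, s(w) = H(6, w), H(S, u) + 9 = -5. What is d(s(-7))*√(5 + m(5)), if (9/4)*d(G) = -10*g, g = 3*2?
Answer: -320/3 ≈ -106.67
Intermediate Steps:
H(S, u) = -14 (H(S, u) = -9 - 5 = -14)
s(w) = -14
m(A) = 6 + A
g = 6
d(G) = -80/3 (d(G) = 4*(-10*6)/9 = (4/9)*(-60) = -80/3)
d(s(-7))*√(5 + m(5)) = -80*√(5 + (6 + 5))/3 = -80*√(5 + 11)/3 = -80*√16/3 = -80/3*4 = -320/3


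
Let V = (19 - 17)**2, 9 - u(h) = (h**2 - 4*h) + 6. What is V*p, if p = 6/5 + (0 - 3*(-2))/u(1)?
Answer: 44/5 ≈ 8.8000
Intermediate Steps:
u(h) = 3 - h**2 + 4*h (u(h) = 9 - ((h**2 - 4*h) + 6) = 9 - (6 + h**2 - 4*h) = 9 + (-6 - h**2 + 4*h) = 3 - h**2 + 4*h)
V = 4 (V = 2**2 = 4)
p = 11/5 (p = 6/5 + (0 - 3*(-2))/(3 - 1*1**2 + 4*1) = 6*(1/5) + (0 + 6)/(3 - 1*1 + 4) = 6/5 + 6/(3 - 1 + 4) = 6/5 + 6/6 = 6/5 + 6*(1/6) = 6/5 + 1 = 11/5 ≈ 2.2000)
V*p = 4*(11/5) = 44/5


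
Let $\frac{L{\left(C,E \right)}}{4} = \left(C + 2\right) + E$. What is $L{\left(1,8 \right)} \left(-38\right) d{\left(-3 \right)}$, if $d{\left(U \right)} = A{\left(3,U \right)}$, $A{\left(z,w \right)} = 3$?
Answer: $-5016$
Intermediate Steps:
$d{\left(U \right)} = 3$
$L{\left(C,E \right)} = 8 + 4 C + 4 E$ ($L{\left(C,E \right)} = 4 \left(\left(C + 2\right) + E\right) = 4 \left(\left(2 + C\right) + E\right) = 4 \left(2 + C + E\right) = 8 + 4 C + 4 E$)
$L{\left(1,8 \right)} \left(-38\right) d{\left(-3 \right)} = \left(8 + 4 \cdot 1 + 4 \cdot 8\right) \left(-38\right) 3 = \left(8 + 4 + 32\right) \left(-38\right) 3 = 44 \left(-38\right) 3 = \left(-1672\right) 3 = -5016$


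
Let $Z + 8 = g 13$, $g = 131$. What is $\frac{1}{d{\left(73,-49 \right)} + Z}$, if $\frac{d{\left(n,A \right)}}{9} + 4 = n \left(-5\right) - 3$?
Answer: $- \frac{1}{1653} \approx -0.00060496$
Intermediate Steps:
$d{\left(n,A \right)} = -63 - 45 n$ ($d{\left(n,A \right)} = -36 + 9 \left(n \left(-5\right) - 3\right) = -36 + 9 \left(- 5 n - 3\right) = -36 + 9 \left(-3 - 5 n\right) = -36 - \left(27 + 45 n\right) = -63 - 45 n$)
$Z = 1695$ ($Z = -8 + 131 \cdot 13 = -8 + 1703 = 1695$)
$\frac{1}{d{\left(73,-49 \right)} + Z} = \frac{1}{\left(-63 - 3285\right) + 1695} = \frac{1}{-3348 + 1695} = \frac{1}{-1653} = - \frac{1}{1653}$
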